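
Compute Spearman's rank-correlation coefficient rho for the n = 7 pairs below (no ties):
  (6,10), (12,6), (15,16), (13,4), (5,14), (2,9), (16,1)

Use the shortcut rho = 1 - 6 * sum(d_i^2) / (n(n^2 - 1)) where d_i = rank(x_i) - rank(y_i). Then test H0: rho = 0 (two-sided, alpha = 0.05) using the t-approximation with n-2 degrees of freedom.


Step 1: Rank x and y separately (midranks; no ties here).
rank(x): 6->3, 12->4, 15->6, 13->5, 5->2, 2->1, 16->7
rank(y): 10->5, 6->3, 16->7, 4->2, 14->6, 9->4, 1->1
Step 2: d_i = R_x(i) - R_y(i); compute d_i^2.
  (3-5)^2=4, (4-3)^2=1, (6-7)^2=1, (5-2)^2=9, (2-6)^2=16, (1-4)^2=9, (7-1)^2=36
sum(d^2) = 76.
Step 3: rho = 1 - 6*76 / (7*(7^2 - 1)) = 1 - 456/336 = -0.357143.
Step 4: Under H0, t = rho * sqrt((n-2)/(1-rho^2)) = -0.8550 ~ t(5).
Step 5: Two-sided p-value from the t-distribution with 5 df = 0.431611.
Step 6: alpha = 0.05. fail to reject H0.

rho = -0.3571, p = 0.431611, fail to reject H0 at alpha = 0.05.


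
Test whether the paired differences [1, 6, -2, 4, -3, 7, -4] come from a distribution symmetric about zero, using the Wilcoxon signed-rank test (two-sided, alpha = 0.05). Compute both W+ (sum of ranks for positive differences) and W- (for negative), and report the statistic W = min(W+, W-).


Step 1: Drop any zero differences (none here) and take |d_i|.
|d| = [1, 6, 2, 4, 3, 7, 4]
Step 2: Midrank |d_i| (ties get averaged ranks).
ranks: |1|->1, |6|->6, |2|->2, |4|->4.5, |3|->3, |7|->7, |4|->4.5
Step 3: Attach original signs; sum ranks with positive sign and with negative sign.
W+ = 1 + 6 + 4.5 + 7 = 18.5
W- = 2 + 3 + 4.5 = 9.5
(Check: W+ + W- = 28 should equal n(n+1)/2 = 28.)
Step 4: Test statistic W = min(W+, W-) = 9.5.
Step 5: Ties in |d|, so use the tie-corrected normal approximation.
        E[W] = n(n+1)/4 = 7*8/4 = 14.
        Tie groups: |d|=4 (t=2); sum(t^3 - t) = 6.
        Var[W] = n(n+1)(2n+1)/24 - sum(t^3-t)/48 = 840/24 - 6/48 = 34.875.
        z = (W - E[W]) / sqrt(Var[W]) = (9.5 - 14) / 5.9055 = -0.7620.
        Two-sided p = 2*Phi(z) = 0.446060.
Step 6: alpha = 0.05. fail to reject H0.

W+ = 18.5, W- = 9.5, W = min = 9.5, p = 0.446060, fail to reject H0.


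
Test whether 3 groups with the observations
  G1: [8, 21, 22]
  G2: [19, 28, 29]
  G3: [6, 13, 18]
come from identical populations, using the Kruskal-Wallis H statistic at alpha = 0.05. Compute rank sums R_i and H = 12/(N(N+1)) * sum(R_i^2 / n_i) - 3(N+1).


Step 1: Combine all N = 9 observations and assign midranks.
sorted (value, group, rank): (6,G3,1), (8,G1,2), (13,G3,3), (18,G3,4), (19,G2,5), (21,G1,6), (22,G1,7), (28,G2,8), (29,G2,9)
Step 2: Sum ranks within each group.
R_1 = 15 (n_1 = 3)
R_2 = 22 (n_2 = 3)
R_3 = 8 (n_3 = 3)
Step 3: H = 12/(N(N+1)) * sum(R_i^2/n_i) - 3(N+1)
     = 12/(9*10) * (15^2/3 + 22^2/3 + 8^2/3) - 3*10
     = 0.133333 * 257.667 - 30
     = 4.355556.
Step 4: No ties, so H is used without correction.
Step 5: Under H0, H ~ chi^2(2); p-value = 0.113293.
Step 6: alpha = 0.05. fail to reject H0.

H = 4.3556, df = 2, p = 0.113293, fail to reject H0.


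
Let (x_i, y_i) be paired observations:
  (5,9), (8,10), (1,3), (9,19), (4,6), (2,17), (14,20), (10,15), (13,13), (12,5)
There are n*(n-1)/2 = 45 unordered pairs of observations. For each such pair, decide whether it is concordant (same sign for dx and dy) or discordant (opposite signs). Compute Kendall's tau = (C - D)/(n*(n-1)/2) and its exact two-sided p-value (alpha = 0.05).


Step 1: Enumerate the 45 unordered pairs (i,j) with i<j and classify each by sign(x_j-x_i) * sign(y_j-y_i).
  (1,2):dx=+3,dy=+1->C; (1,3):dx=-4,dy=-6->C; (1,4):dx=+4,dy=+10->C; (1,5):dx=-1,dy=-3->C
  (1,6):dx=-3,dy=+8->D; (1,7):dx=+9,dy=+11->C; (1,8):dx=+5,dy=+6->C; (1,9):dx=+8,dy=+4->C
  (1,10):dx=+7,dy=-4->D; (2,3):dx=-7,dy=-7->C; (2,4):dx=+1,dy=+9->C; (2,5):dx=-4,dy=-4->C
  (2,6):dx=-6,dy=+7->D; (2,7):dx=+6,dy=+10->C; (2,8):dx=+2,dy=+5->C; (2,9):dx=+5,dy=+3->C
  (2,10):dx=+4,dy=-5->D; (3,4):dx=+8,dy=+16->C; (3,5):dx=+3,dy=+3->C; (3,6):dx=+1,dy=+14->C
  (3,7):dx=+13,dy=+17->C; (3,8):dx=+9,dy=+12->C; (3,9):dx=+12,dy=+10->C; (3,10):dx=+11,dy=+2->C
  (4,5):dx=-5,dy=-13->C; (4,6):dx=-7,dy=-2->C; (4,7):dx=+5,dy=+1->C; (4,8):dx=+1,dy=-4->D
  (4,9):dx=+4,dy=-6->D; (4,10):dx=+3,dy=-14->D; (5,6):dx=-2,dy=+11->D; (5,7):dx=+10,dy=+14->C
  (5,8):dx=+6,dy=+9->C; (5,9):dx=+9,dy=+7->C; (5,10):dx=+8,dy=-1->D; (6,7):dx=+12,dy=+3->C
  (6,8):dx=+8,dy=-2->D; (6,9):dx=+11,dy=-4->D; (6,10):dx=+10,dy=-12->D; (7,8):dx=-4,dy=-5->C
  (7,9):dx=-1,dy=-7->C; (7,10):dx=-2,dy=-15->C; (8,9):dx=+3,dy=-2->D; (8,10):dx=+2,dy=-10->D
  (9,10):dx=-1,dy=-8->C
Step 2: C = 31, D = 14, total pairs = 45.
Step 3: tau = (C - D)/(n(n-1)/2) = (31 - 14)/45 = 0.377778.
Step 4: Exact two-sided p-value (enumerate n! = 3628800 permutations of y under H0): p = 0.155742.
Step 5: alpha = 0.05. fail to reject H0.

tau_b = 0.3778 (C=31, D=14), p = 0.155742, fail to reject H0.


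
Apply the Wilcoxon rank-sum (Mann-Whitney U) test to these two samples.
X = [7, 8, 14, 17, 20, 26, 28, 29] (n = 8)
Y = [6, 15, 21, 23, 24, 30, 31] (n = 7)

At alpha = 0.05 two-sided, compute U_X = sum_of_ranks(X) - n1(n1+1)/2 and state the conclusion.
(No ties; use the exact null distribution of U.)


Step 1: Combine and sort all 15 observations; assign midranks.
sorted (value, group): (6,Y), (7,X), (8,X), (14,X), (15,Y), (17,X), (20,X), (21,Y), (23,Y), (24,Y), (26,X), (28,X), (29,X), (30,Y), (31,Y)
ranks: 6->1, 7->2, 8->3, 14->4, 15->5, 17->6, 20->7, 21->8, 23->9, 24->10, 26->11, 28->12, 29->13, 30->14, 31->15
Step 2: Rank sum for X: R1 = 2 + 3 + 4 + 6 + 7 + 11 + 12 + 13 = 58.
Step 3: U_X = R1 - n1(n1+1)/2 = 58 - 8*9/2 = 58 - 36 = 22.
       U_Y = n1*n2 - U_X = 56 - 22 = 34.
Step 4: No ties, so the exact null distribution of U (based on enumerating the C(15,8) = 6435 equally likely rank assignments) gives the two-sided p-value.
Step 5: p-value = 0.535820; compare to alpha = 0.05. fail to reject H0.

U_X = 22, p = 0.535820, fail to reject H0 at alpha = 0.05.


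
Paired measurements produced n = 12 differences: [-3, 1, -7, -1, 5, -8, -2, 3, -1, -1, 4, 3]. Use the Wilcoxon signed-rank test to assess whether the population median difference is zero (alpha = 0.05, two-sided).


Step 1: Drop any zero differences (none here) and take |d_i|.
|d| = [3, 1, 7, 1, 5, 8, 2, 3, 1, 1, 4, 3]
Step 2: Midrank |d_i| (ties get averaged ranks).
ranks: |3|->7, |1|->2.5, |7|->11, |1|->2.5, |5|->10, |8|->12, |2|->5, |3|->7, |1|->2.5, |1|->2.5, |4|->9, |3|->7
Step 3: Attach original signs; sum ranks with positive sign and with negative sign.
W+ = 2.5 + 10 + 7 + 9 + 7 = 35.5
W- = 7 + 11 + 2.5 + 12 + 5 + 2.5 + 2.5 = 42.5
(Check: W+ + W- = 78 should equal n(n+1)/2 = 78.)
Step 4: Test statistic W = min(W+, W-) = 35.5.
Step 5: Ties in |d|, so use the tie-corrected normal approximation.
        E[W] = n(n+1)/4 = 12*13/4 = 39.
        Tie groups: |d|=1 (t=4), |d|=3 (t=3); sum(t^3 - t) = 84.
        Var[W] = n(n+1)(2n+1)/24 - sum(t^3-t)/48 = 3900/24 - 84/48 = 160.75.
        z = (W - E[W]) / sqrt(Var[W]) = (35.5 - 39) / 12.6787 = -0.2761.
        Two-sided p = 2*Phi(z) = 0.782507.
Step 6: alpha = 0.05. fail to reject H0.

W+ = 35.5, W- = 42.5, W = min = 35.5, p = 0.782507, fail to reject H0.


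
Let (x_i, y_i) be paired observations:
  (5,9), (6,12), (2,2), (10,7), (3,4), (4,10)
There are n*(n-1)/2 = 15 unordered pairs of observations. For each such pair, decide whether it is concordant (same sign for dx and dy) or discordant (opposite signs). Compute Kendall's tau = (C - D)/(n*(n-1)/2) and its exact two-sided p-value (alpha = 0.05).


Step 1: Enumerate the 15 unordered pairs (i,j) with i<j and classify each by sign(x_j-x_i) * sign(y_j-y_i).
  (1,2):dx=+1,dy=+3->C; (1,3):dx=-3,dy=-7->C; (1,4):dx=+5,dy=-2->D; (1,5):dx=-2,dy=-5->C
  (1,6):dx=-1,dy=+1->D; (2,3):dx=-4,dy=-10->C; (2,4):dx=+4,dy=-5->D; (2,5):dx=-3,dy=-8->C
  (2,6):dx=-2,dy=-2->C; (3,4):dx=+8,dy=+5->C; (3,5):dx=+1,dy=+2->C; (3,6):dx=+2,dy=+8->C
  (4,5):dx=-7,dy=-3->C; (4,6):dx=-6,dy=+3->D; (5,6):dx=+1,dy=+6->C
Step 2: C = 11, D = 4, total pairs = 15.
Step 3: tau = (C - D)/(n(n-1)/2) = (11 - 4)/15 = 0.466667.
Step 4: Exact two-sided p-value (enumerate n! = 720 permutations of y under H0): p = 0.272222.
Step 5: alpha = 0.05. fail to reject H0.

tau_b = 0.4667 (C=11, D=4), p = 0.272222, fail to reject H0.


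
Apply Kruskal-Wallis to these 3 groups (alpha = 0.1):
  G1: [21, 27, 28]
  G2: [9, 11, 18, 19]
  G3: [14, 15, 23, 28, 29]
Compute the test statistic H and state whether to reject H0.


Step 1: Combine all N = 12 observations and assign midranks.
sorted (value, group, rank): (9,G2,1), (11,G2,2), (14,G3,3), (15,G3,4), (18,G2,5), (19,G2,6), (21,G1,7), (23,G3,8), (27,G1,9), (28,G1,10.5), (28,G3,10.5), (29,G3,12)
Step 2: Sum ranks within each group.
R_1 = 26.5 (n_1 = 3)
R_2 = 14 (n_2 = 4)
R_3 = 37.5 (n_3 = 5)
Step 3: H = 12/(N(N+1)) * sum(R_i^2/n_i) - 3(N+1)
     = 12/(12*13) * (26.5^2/3 + 14^2/4 + 37.5^2/5) - 3*13
     = 0.076923 * 564.333 - 39
     = 4.410256.
Step 4: Ties present; correction factor C = 1 - 6/(12^3 - 12) = 0.996503. Corrected H = 4.410256 / 0.996503 = 4.425731.
Step 5: Under H0, H ~ chi^2(2); p-value = 0.109387.
Step 6: alpha = 0.1. fail to reject H0.

H = 4.4257, df = 2, p = 0.109387, fail to reject H0.


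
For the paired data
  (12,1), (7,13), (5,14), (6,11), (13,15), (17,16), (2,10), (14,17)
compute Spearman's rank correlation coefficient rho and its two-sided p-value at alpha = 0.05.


Step 1: Rank x and y separately (midranks; no ties here).
rank(x): 12->5, 7->4, 5->2, 6->3, 13->6, 17->8, 2->1, 14->7
rank(y): 1->1, 13->4, 14->5, 11->3, 15->6, 16->7, 10->2, 17->8
Step 2: d_i = R_x(i) - R_y(i); compute d_i^2.
  (5-1)^2=16, (4-4)^2=0, (2-5)^2=9, (3-3)^2=0, (6-6)^2=0, (8-7)^2=1, (1-2)^2=1, (7-8)^2=1
sum(d^2) = 28.
Step 3: rho = 1 - 6*28 / (8*(8^2 - 1)) = 1 - 168/504 = 0.666667.
Step 4: Under H0, t = rho * sqrt((n-2)/(1-rho^2)) = 2.1909 ~ t(6).
Step 5: Two-sided p-value from the t-distribution with 6 df = 0.070988.
Step 6: alpha = 0.05. fail to reject H0.

rho = 0.6667, p = 0.070988, fail to reject H0 at alpha = 0.05.


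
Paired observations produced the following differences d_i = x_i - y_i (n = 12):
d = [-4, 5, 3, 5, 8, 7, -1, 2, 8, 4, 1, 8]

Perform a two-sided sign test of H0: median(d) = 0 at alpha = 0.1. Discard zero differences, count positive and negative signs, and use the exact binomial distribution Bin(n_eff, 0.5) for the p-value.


Step 1: Discard zero differences. Original n = 12; n_eff = number of nonzero differences = 12.
Nonzero differences (with sign): -4, +5, +3, +5, +8, +7, -1, +2, +8, +4, +1, +8
Step 2: Count signs: positive = 10, negative = 2.
Step 3: Under H0: P(positive) = 0.5, so the number of positives S ~ Bin(12, 0.5).
Step 4: Two-sided exact p-value = sum of Bin(12,0.5) probabilities at or below the observed probability = 0.038574.
Step 5: alpha = 0.1. reject H0.

n_eff = 12, pos = 10, neg = 2, p = 0.038574, reject H0.


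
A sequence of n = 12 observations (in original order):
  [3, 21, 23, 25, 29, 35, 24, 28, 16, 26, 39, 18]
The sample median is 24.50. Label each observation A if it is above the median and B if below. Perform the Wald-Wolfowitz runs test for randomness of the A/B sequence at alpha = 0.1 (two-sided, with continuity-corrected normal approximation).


Step 1: Compute median = 24.50; label A = above, B = below.
Labels in order: BBBAAABABAAB  (n_A = 6, n_B = 6)
Step 2: Count runs R = 7.
Step 3: Under H0 (random ordering), E[R] = 2*n_A*n_B/(n_A+n_B) + 1 = 2*6*6/12 + 1 = 7.0000.
        Var[R] = 2*n_A*n_B*(2*n_A*n_B - n_A - n_B) / ((n_A+n_B)^2 * (n_A+n_B-1)) = 4320/1584 = 2.7273.
        SD[R] = 1.6514.
Step 4: R = E[R], so z = 0 with no continuity correction.
Step 5: Two-sided p-value via normal approximation = 2*(1 - Phi(|z|)) = 1.000000.
Step 6: alpha = 0.1. fail to reject H0.

R = 7, z = 0.0000, p = 1.000000, fail to reject H0.


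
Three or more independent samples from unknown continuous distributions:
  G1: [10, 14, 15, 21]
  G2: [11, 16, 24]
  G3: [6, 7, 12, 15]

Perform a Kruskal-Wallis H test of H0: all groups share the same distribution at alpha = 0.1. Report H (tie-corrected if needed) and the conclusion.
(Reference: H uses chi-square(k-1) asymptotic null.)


Step 1: Combine all N = 11 observations and assign midranks.
sorted (value, group, rank): (6,G3,1), (7,G3,2), (10,G1,3), (11,G2,4), (12,G3,5), (14,G1,6), (15,G1,7.5), (15,G3,7.5), (16,G2,9), (21,G1,10), (24,G2,11)
Step 2: Sum ranks within each group.
R_1 = 26.5 (n_1 = 4)
R_2 = 24 (n_2 = 3)
R_3 = 15.5 (n_3 = 4)
Step 3: H = 12/(N(N+1)) * sum(R_i^2/n_i) - 3(N+1)
     = 12/(11*12) * (26.5^2/4 + 24^2/3 + 15.5^2/4) - 3*12
     = 0.090909 * 427.625 - 36
     = 2.875000.
Step 4: Ties present; correction factor C = 1 - 6/(11^3 - 11) = 0.995455. Corrected H = 2.875000 / 0.995455 = 2.888128.
Step 5: Under H0, H ~ chi^2(2); p-value = 0.235967.
Step 6: alpha = 0.1. fail to reject H0.

H = 2.8881, df = 2, p = 0.235967, fail to reject H0.


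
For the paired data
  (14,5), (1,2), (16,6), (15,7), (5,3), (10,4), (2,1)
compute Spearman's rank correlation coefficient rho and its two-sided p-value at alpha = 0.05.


Step 1: Rank x and y separately (midranks; no ties here).
rank(x): 14->5, 1->1, 16->7, 15->6, 5->3, 10->4, 2->2
rank(y): 5->5, 2->2, 6->6, 7->7, 3->3, 4->4, 1->1
Step 2: d_i = R_x(i) - R_y(i); compute d_i^2.
  (5-5)^2=0, (1-2)^2=1, (7-6)^2=1, (6-7)^2=1, (3-3)^2=0, (4-4)^2=0, (2-1)^2=1
sum(d^2) = 4.
Step 3: rho = 1 - 6*4 / (7*(7^2 - 1)) = 1 - 24/336 = 0.928571.
Step 4: Under H0, t = rho * sqrt((n-2)/(1-rho^2)) = 5.5943 ~ t(5).
Step 5: Two-sided p-value from the t-distribution with 5 df = 0.002519.
Step 6: alpha = 0.05. reject H0.

rho = 0.9286, p = 0.002519, reject H0 at alpha = 0.05.


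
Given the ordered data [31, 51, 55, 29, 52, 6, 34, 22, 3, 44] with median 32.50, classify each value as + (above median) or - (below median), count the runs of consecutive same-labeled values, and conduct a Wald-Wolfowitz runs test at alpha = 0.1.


Step 1: Compute median = 32.50; label A = above, B = below.
Labels in order: BAABABABBA  (n_A = 5, n_B = 5)
Step 2: Count runs R = 8.
Step 3: Under H0 (random ordering), E[R] = 2*n_A*n_B/(n_A+n_B) + 1 = 2*5*5/10 + 1 = 6.0000.
        Var[R] = 2*n_A*n_B*(2*n_A*n_B - n_A - n_B) / ((n_A+n_B)^2 * (n_A+n_B-1)) = 2000/900 = 2.2222.
        SD[R] = 1.4907.
Step 4: Continuity-corrected z = (R - 0.5 - E[R]) / SD[R] = (8 - 0.5 - 6.0000) / 1.4907 = 1.0062.
Step 5: Two-sided p-value via normal approximation = 2*(1 - Phi(|z|)) = 0.314305.
Step 6: alpha = 0.1. fail to reject H0.

R = 8, z = 1.0062, p = 0.314305, fail to reject H0.


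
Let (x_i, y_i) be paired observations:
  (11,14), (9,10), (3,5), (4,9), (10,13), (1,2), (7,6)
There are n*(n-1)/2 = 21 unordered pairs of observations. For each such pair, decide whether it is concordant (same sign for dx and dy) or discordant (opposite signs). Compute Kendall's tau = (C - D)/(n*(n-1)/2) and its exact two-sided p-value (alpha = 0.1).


Step 1: Enumerate the 21 unordered pairs (i,j) with i<j and classify each by sign(x_j-x_i) * sign(y_j-y_i).
  (1,2):dx=-2,dy=-4->C; (1,3):dx=-8,dy=-9->C; (1,4):dx=-7,dy=-5->C; (1,5):dx=-1,dy=-1->C
  (1,6):dx=-10,dy=-12->C; (1,7):dx=-4,dy=-8->C; (2,3):dx=-6,dy=-5->C; (2,4):dx=-5,dy=-1->C
  (2,5):dx=+1,dy=+3->C; (2,6):dx=-8,dy=-8->C; (2,7):dx=-2,dy=-4->C; (3,4):dx=+1,dy=+4->C
  (3,5):dx=+7,dy=+8->C; (3,6):dx=-2,dy=-3->C; (3,7):dx=+4,dy=+1->C; (4,5):dx=+6,dy=+4->C
  (4,6):dx=-3,dy=-7->C; (4,7):dx=+3,dy=-3->D; (5,6):dx=-9,dy=-11->C; (5,7):dx=-3,dy=-7->C
  (6,7):dx=+6,dy=+4->C
Step 2: C = 20, D = 1, total pairs = 21.
Step 3: tau = (C - D)/(n(n-1)/2) = (20 - 1)/21 = 0.904762.
Step 4: Exact two-sided p-value (enumerate n! = 5040 permutations of y under H0): p = 0.002778.
Step 5: alpha = 0.1. reject H0.

tau_b = 0.9048 (C=20, D=1), p = 0.002778, reject H0.


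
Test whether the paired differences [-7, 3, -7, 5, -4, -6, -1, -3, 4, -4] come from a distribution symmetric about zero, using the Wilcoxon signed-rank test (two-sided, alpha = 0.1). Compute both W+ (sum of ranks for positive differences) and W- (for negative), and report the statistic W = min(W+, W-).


Step 1: Drop any zero differences (none here) and take |d_i|.
|d| = [7, 3, 7, 5, 4, 6, 1, 3, 4, 4]
Step 2: Midrank |d_i| (ties get averaged ranks).
ranks: |7|->9.5, |3|->2.5, |7|->9.5, |5|->7, |4|->5, |6|->8, |1|->1, |3|->2.5, |4|->5, |4|->5
Step 3: Attach original signs; sum ranks with positive sign and with negative sign.
W+ = 2.5 + 7 + 5 = 14.5
W- = 9.5 + 9.5 + 5 + 8 + 1 + 2.5 + 5 = 40.5
(Check: W+ + W- = 55 should equal n(n+1)/2 = 55.)
Step 4: Test statistic W = min(W+, W-) = 14.5.
Step 5: Ties in |d|, so use the tie-corrected normal approximation.
        E[W] = n(n+1)/4 = 10*11/4 = 27.5.
        Tie groups: |d|=3 (t=2), |d|=4 (t=3), |d|=7 (t=2); sum(t^3 - t) = 36.
        Var[W] = n(n+1)(2n+1)/24 - sum(t^3-t)/48 = 2310/24 - 36/48 = 95.5.
        z = (W - E[W]) / sqrt(Var[W]) = (14.5 - 27.5) / 9.7724 = -1.3303.
        Two-sided p = 2*Phi(z) = 0.183427.
Step 6: alpha = 0.1. fail to reject H0.

W+ = 14.5, W- = 40.5, W = min = 14.5, p = 0.183427, fail to reject H0.


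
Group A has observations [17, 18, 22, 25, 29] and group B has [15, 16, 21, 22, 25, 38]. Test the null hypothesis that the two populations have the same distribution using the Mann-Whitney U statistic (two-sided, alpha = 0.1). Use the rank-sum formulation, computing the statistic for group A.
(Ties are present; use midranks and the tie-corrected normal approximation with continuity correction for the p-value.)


Step 1: Combine and sort all 11 observations; assign midranks.
sorted (value, group): (15,Y), (16,Y), (17,X), (18,X), (21,Y), (22,X), (22,Y), (25,X), (25,Y), (29,X), (38,Y)
ranks: 15->1, 16->2, 17->3, 18->4, 21->5, 22->6.5, 22->6.5, 25->8.5, 25->8.5, 29->10, 38->11
Step 2: Rank sum for X: R1 = 3 + 4 + 6.5 + 8.5 + 10 = 32.
Step 3: U_X = R1 - n1(n1+1)/2 = 32 - 5*6/2 = 32 - 15 = 17.
       U_Y = n1*n2 - U_X = 30 - 17 = 13.
Step 4: Ties are present, so use the tie-corrected normal approximation (with continuity correction) for the p-value.
Step 5: p-value = 0.783228; compare to alpha = 0.1. fail to reject H0.

U_X = 17, p = 0.783228, fail to reject H0 at alpha = 0.1.


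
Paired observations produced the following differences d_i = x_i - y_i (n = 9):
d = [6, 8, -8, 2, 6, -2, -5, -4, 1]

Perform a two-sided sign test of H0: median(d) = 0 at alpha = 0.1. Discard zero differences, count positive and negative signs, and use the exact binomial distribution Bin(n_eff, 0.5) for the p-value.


Step 1: Discard zero differences. Original n = 9; n_eff = number of nonzero differences = 9.
Nonzero differences (with sign): +6, +8, -8, +2, +6, -2, -5, -4, +1
Step 2: Count signs: positive = 5, negative = 4.
Step 3: Under H0: P(positive) = 0.5, so the number of positives S ~ Bin(9, 0.5).
Step 4: Two-sided exact p-value = sum of Bin(9,0.5) probabilities at or below the observed probability = 1.000000.
Step 5: alpha = 0.1. fail to reject H0.

n_eff = 9, pos = 5, neg = 4, p = 1.000000, fail to reject H0.


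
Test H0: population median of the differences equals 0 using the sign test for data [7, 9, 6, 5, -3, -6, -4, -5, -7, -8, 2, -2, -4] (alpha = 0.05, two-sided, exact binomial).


Step 1: Discard zero differences. Original n = 13; n_eff = number of nonzero differences = 13.
Nonzero differences (with sign): +7, +9, +6, +5, -3, -6, -4, -5, -7, -8, +2, -2, -4
Step 2: Count signs: positive = 5, negative = 8.
Step 3: Under H0: P(positive) = 0.5, so the number of positives S ~ Bin(13, 0.5).
Step 4: Two-sided exact p-value = sum of Bin(13,0.5) probabilities at or below the observed probability = 0.581055.
Step 5: alpha = 0.05. fail to reject H0.

n_eff = 13, pos = 5, neg = 8, p = 0.581055, fail to reject H0.


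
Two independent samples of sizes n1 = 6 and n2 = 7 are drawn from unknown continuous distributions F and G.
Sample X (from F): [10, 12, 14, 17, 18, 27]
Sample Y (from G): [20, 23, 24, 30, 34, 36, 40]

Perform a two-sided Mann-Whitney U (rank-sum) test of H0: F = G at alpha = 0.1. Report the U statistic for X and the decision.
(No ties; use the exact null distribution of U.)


Step 1: Combine and sort all 13 observations; assign midranks.
sorted (value, group): (10,X), (12,X), (14,X), (17,X), (18,X), (20,Y), (23,Y), (24,Y), (27,X), (30,Y), (34,Y), (36,Y), (40,Y)
ranks: 10->1, 12->2, 14->3, 17->4, 18->5, 20->6, 23->7, 24->8, 27->9, 30->10, 34->11, 36->12, 40->13
Step 2: Rank sum for X: R1 = 1 + 2 + 3 + 4 + 5 + 9 = 24.
Step 3: U_X = R1 - n1(n1+1)/2 = 24 - 6*7/2 = 24 - 21 = 3.
       U_Y = n1*n2 - U_X = 42 - 3 = 39.
Step 4: No ties, so the exact null distribution of U (based on enumerating the C(13,6) = 1716 equally likely rank assignments) gives the two-sided p-value.
Step 5: p-value = 0.008159; compare to alpha = 0.1. reject H0.

U_X = 3, p = 0.008159, reject H0 at alpha = 0.1.


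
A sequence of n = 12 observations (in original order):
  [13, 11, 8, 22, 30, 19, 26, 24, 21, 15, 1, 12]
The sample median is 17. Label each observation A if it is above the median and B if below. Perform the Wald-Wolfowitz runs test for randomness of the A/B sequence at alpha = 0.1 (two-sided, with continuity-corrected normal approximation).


Step 1: Compute median = 17; label A = above, B = below.
Labels in order: BBBAAAAAABBB  (n_A = 6, n_B = 6)
Step 2: Count runs R = 3.
Step 3: Under H0 (random ordering), E[R] = 2*n_A*n_B/(n_A+n_B) + 1 = 2*6*6/12 + 1 = 7.0000.
        Var[R] = 2*n_A*n_B*(2*n_A*n_B - n_A - n_B) / ((n_A+n_B)^2 * (n_A+n_B-1)) = 4320/1584 = 2.7273.
        SD[R] = 1.6514.
Step 4: Continuity-corrected z = (R + 0.5 - E[R]) / SD[R] = (3 + 0.5 - 7.0000) / 1.6514 = -2.1194.
Step 5: Two-sided p-value via normal approximation = 2*(1 - Phi(|z|)) = 0.034060.
Step 6: alpha = 0.1. reject H0.

R = 3, z = -2.1194, p = 0.034060, reject H0.


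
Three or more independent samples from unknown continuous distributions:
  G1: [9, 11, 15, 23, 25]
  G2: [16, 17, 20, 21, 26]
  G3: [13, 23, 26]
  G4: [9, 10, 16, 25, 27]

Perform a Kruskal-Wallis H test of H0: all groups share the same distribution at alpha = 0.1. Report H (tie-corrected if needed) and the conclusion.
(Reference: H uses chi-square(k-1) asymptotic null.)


Step 1: Combine all N = 18 observations and assign midranks.
sorted (value, group, rank): (9,G1,1.5), (9,G4,1.5), (10,G4,3), (11,G1,4), (13,G3,5), (15,G1,6), (16,G2,7.5), (16,G4,7.5), (17,G2,9), (20,G2,10), (21,G2,11), (23,G1,12.5), (23,G3,12.5), (25,G1,14.5), (25,G4,14.5), (26,G2,16.5), (26,G3,16.5), (27,G4,18)
Step 2: Sum ranks within each group.
R_1 = 38.5 (n_1 = 5)
R_2 = 54 (n_2 = 5)
R_3 = 34 (n_3 = 3)
R_4 = 44.5 (n_4 = 5)
Step 3: H = 12/(N(N+1)) * sum(R_i^2/n_i) - 3(N+1)
     = 12/(18*19) * (38.5^2/5 + 54^2/5 + 34^2/3 + 44.5^2/5) - 3*19
     = 0.035088 * 1661.03 - 57
     = 1.281871.
Step 4: Ties present; correction factor C = 1 - 30/(18^3 - 18) = 0.994840. Corrected H = 1.281871 / 0.994840 = 1.288520.
Step 5: Under H0, H ~ chi^2(3); p-value = 0.731861.
Step 6: alpha = 0.1. fail to reject H0.

H = 1.2885, df = 3, p = 0.731861, fail to reject H0.


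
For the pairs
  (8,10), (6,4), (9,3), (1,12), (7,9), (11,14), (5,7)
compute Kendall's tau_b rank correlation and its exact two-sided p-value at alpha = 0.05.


Step 1: Enumerate the 21 unordered pairs (i,j) with i<j and classify each by sign(x_j-x_i) * sign(y_j-y_i).
  (1,2):dx=-2,dy=-6->C; (1,3):dx=+1,dy=-7->D; (1,4):dx=-7,dy=+2->D; (1,5):dx=-1,dy=-1->C
  (1,6):dx=+3,dy=+4->C; (1,7):dx=-3,dy=-3->C; (2,3):dx=+3,dy=-1->D; (2,4):dx=-5,dy=+8->D
  (2,5):dx=+1,dy=+5->C; (2,6):dx=+5,dy=+10->C; (2,7):dx=-1,dy=+3->D; (3,4):dx=-8,dy=+9->D
  (3,5):dx=-2,dy=+6->D; (3,6):dx=+2,dy=+11->C; (3,7):dx=-4,dy=+4->D; (4,5):dx=+6,dy=-3->D
  (4,6):dx=+10,dy=+2->C; (4,7):dx=+4,dy=-5->D; (5,6):dx=+4,dy=+5->C; (5,7):dx=-2,dy=-2->C
  (6,7):dx=-6,dy=-7->C
Step 2: C = 11, D = 10, total pairs = 21.
Step 3: tau = (C - D)/(n(n-1)/2) = (11 - 10)/21 = 0.047619.
Step 4: Exact two-sided p-value (enumerate n! = 5040 permutations of y under H0): p = 1.000000.
Step 5: alpha = 0.05. fail to reject H0.

tau_b = 0.0476 (C=11, D=10), p = 1.000000, fail to reject H0.


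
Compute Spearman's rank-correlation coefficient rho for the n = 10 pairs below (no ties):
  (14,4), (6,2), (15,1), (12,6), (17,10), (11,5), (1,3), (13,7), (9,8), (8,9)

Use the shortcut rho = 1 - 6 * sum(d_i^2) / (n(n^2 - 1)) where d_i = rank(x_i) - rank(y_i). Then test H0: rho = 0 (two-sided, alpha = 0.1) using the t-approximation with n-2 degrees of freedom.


Step 1: Rank x and y separately (midranks; no ties here).
rank(x): 14->8, 6->2, 15->9, 12->6, 17->10, 11->5, 1->1, 13->7, 9->4, 8->3
rank(y): 4->4, 2->2, 1->1, 6->6, 10->10, 5->5, 3->3, 7->7, 8->8, 9->9
Step 2: d_i = R_x(i) - R_y(i); compute d_i^2.
  (8-4)^2=16, (2-2)^2=0, (9-1)^2=64, (6-6)^2=0, (10-10)^2=0, (5-5)^2=0, (1-3)^2=4, (7-7)^2=0, (4-8)^2=16, (3-9)^2=36
sum(d^2) = 136.
Step 3: rho = 1 - 6*136 / (10*(10^2 - 1)) = 1 - 816/990 = 0.175758.
Step 4: Under H0, t = rho * sqrt((n-2)/(1-rho^2)) = 0.5050 ~ t(8).
Step 5: Two-sided p-value from the t-distribution with 8 df = 0.627188.
Step 6: alpha = 0.1. fail to reject H0.

rho = 0.1758, p = 0.627188, fail to reject H0 at alpha = 0.1.


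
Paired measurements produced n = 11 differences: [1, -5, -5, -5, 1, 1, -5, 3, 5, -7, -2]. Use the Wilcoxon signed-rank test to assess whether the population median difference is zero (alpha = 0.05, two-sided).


Step 1: Drop any zero differences (none here) and take |d_i|.
|d| = [1, 5, 5, 5, 1, 1, 5, 3, 5, 7, 2]
Step 2: Midrank |d_i| (ties get averaged ranks).
ranks: |1|->2, |5|->8, |5|->8, |5|->8, |1|->2, |1|->2, |5|->8, |3|->5, |5|->8, |7|->11, |2|->4
Step 3: Attach original signs; sum ranks with positive sign and with negative sign.
W+ = 2 + 2 + 2 + 5 + 8 = 19
W- = 8 + 8 + 8 + 8 + 11 + 4 = 47
(Check: W+ + W- = 66 should equal n(n+1)/2 = 66.)
Step 4: Test statistic W = min(W+, W-) = 19.
Step 5: Ties in |d|, so use the tie-corrected normal approximation.
        E[W] = n(n+1)/4 = 11*12/4 = 33.
        Tie groups: |d|=1 (t=3), |d|=5 (t=5); sum(t^3 - t) = 144.
        Var[W] = n(n+1)(2n+1)/24 - sum(t^3-t)/48 = 3036/24 - 144/48 = 123.5.
        z = (W - E[W]) / sqrt(Var[W]) = (19 - 33) / 11.1131 = -1.2598.
        Two-sided p = 2*Phi(z) = 0.207749.
Step 6: alpha = 0.05. fail to reject H0.

W+ = 19, W- = 47, W = min = 19, p = 0.207749, fail to reject H0.


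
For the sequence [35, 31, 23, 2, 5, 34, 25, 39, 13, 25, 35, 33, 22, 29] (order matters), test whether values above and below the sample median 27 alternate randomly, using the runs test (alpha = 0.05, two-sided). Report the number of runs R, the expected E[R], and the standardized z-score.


Step 1: Compute median = 27; label A = above, B = below.
Labels in order: AABBBABABBAABA  (n_A = 7, n_B = 7)
Step 2: Count runs R = 9.
Step 3: Under H0 (random ordering), E[R] = 2*n_A*n_B/(n_A+n_B) + 1 = 2*7*7/14 + 1 = 8.0000.
        Var[R] = 2*n_A*n_B*(2*n_A*n_B - n_A - n_B) / ((n_A+n_B)^2 * (n_A+n_B-1)) = 8232/2548 = 3.2308.
        SD[R] = 1.7974.
Step 4: Continuity-corrected z = (R - 0.5 - E[R]) / SD[R] = (9 - 0.5 - 8.0000) / 1.7974 = 0.2782.
Step 5: Two-sided p-value via normal approximation = 2*(1 - Phi(|z|)) = 0.780879.
Step 6: alpha = 0.05. fail to reject H0.

R = 9, z = 0.2782, p = 0.780879, fail to reject H0.


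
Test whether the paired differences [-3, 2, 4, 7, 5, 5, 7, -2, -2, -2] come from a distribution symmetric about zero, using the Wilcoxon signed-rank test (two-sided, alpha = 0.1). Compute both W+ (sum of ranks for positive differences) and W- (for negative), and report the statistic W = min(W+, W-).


Step 1: Drop any zero differences (none here) and take |d_i|.
|d| = [3, 2, 4, 7, 5, 5, 7, 2, 2, 2]
Step 2: Midrank |d_i| (ties get averaged ranks).
ranks: |3|->5, |2|->2.5, |4|->6, |7|->9.5, |5|->7.5, |5|->7.5, |7|->9.5, |2|->2.5, |2|->2.5, |2|->2.5
Step 3: Attach original signs; sum ranks with positive sign and with negative sign.
W+ = 2.5 + 6 + 9.5 + 7.5 + 7.5 + 9.5 = 42.5
W- = 5 + 2.5 + 2.5 + 2.5 = 12.5
(Check: W+ + W- = 55 should equal n(n+1)/2 = 55.)
Step 4: Test statistic W = min(W+, W-) = 12.5.
Step 5: Ties in |d|, so use the tie-corrected normal approximation.
        E[W] = n(n+1)/4 = 10*11/4 = 27.5.
        Tie groups: |d|=2 (t=4), |d|=5 (t=2), |d|=7 (t=2); sum(t^3 - t) = 72.
        Var[W] = n(n+1)(2n+1)/24 - sum(t^3-t)/48 = 2310/24 - 72/48 = 94.75.
        z = (W - E[W]) / sqrt(Var[W]) = (12.5 - 27.5) / 9.7340 = -1.5410.
        Two-sided p = 2*Phi(z) = 0.123318.
Step 6: alpha = 0.1. fail to reject H0.

W+ = 42.5, W- = 12.5, W = min = 12.5, p = 0.123318, fail to reject H0.


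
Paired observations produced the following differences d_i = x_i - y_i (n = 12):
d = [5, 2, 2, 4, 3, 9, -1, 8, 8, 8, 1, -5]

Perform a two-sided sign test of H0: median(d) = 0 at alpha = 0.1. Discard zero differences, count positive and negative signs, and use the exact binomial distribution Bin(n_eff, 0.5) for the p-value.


Step 1: Discard zero differences. Original n = 12; n_eff = number of nonzero differences = 12.
Nonzero differences (with sign): +5, +2, +2, +4, +3, +9, -1, +8, +8, +8, +1, -5
Step 2: Count signs: positive = 10, negative = 2.
Step 3: Under H0: P(positive) = 0.5, so the number of positives S ~ Bin(12, 0.5).
Step 4: Two-sided exact p-value = sum of Bin(12,0.5) probabilities at or below the observed probability = 0.038574.
Step 5: alpha = 0.1. reject H0.

n_eff = 12, pos = 10, neg = 2, p = 0.038574, reject H0.


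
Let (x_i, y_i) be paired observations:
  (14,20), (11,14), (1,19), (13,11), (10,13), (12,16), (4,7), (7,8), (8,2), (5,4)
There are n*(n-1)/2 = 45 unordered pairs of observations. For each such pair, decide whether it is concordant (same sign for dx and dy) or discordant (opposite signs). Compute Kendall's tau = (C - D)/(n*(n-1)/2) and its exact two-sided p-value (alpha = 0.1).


Step 1: Enumerate the 45 unordered pairs (i,j) with i<j and classify each by sign(x_j-x_i) * sign(y_j-y_i).
  (1,2):dx=-3,dy=-6->C; (1,3):dx=-13,dy=-1->C; (1,4):dx=-1,dy=-9->C; (1,5):dx=-4,dy=-7->C
  (1,6):dx=-2,dy=-4->C; (1,7):dx=-10,dy=-13->C; (1,8):dx=-7,dy=-12->C; (1,9):dx=-6,dy=-18->C
  (1,10):dx=-9,dy=-16->C; (2,3):dx=-10,dy=+5->D; (2,4):dx=+2,dy=-3->D; (2,5):dx=-1,dy=-1->C
  (2,6):dx=+1,dy=+2->C; (2,7):dx=-7,dy=-7->C; (2,8):dx=-4,dy=-6->C; (2,9):dx=-3,dy=-12->C
  (2,10):dx=-6,dy=-10->C; (3,4):dx=+12,dy=-8->D; (3,5):dx=+9,dy=-6->D; (3,6):dx=+11,dy=-3->D
  (3,7):dx=+3,dy=-12->D; (3,8):dx=+6,dy=-11->D; (3,9):dx=+7,dy=-17->D; (3,10):dx=+4,dy=-15->D
  (4,5):dx=-3,dy=+2->D; (4,6):dx=-1,dy=+5->D; (4,7):dx=-9,dy=-4->C; (4,8):dx=-6,dy=-3->C
  (4,9):dx=-5,dy=-9->C; (4,10):dx=-8,dy=-7->C; (5,6):dx=+2,dy=+3->C; (5,7):dx=-6,dy=-6->C
  (5,8):dx=-3,dy=-5->C; (5,9):dx=-2,dy=-11->C; (5,10):dx=-5,dy=-9->C; (6,7):dx=-8,dy=-9->C
  (6,8):dx=-5,dy=-8->C; (6,9):dx=-4,dy=-14->C; (6,10):dx=-7,dy=-12->C; (7,8):dx=+3,dy=+1->C
  (7,9):dx=+4,dy=-5->D; (7,10):dx=+1,dy=-3->D; (8,9):dx=+1,dy=-6->D; (8,10):dx=-2,dy=-4->C
  (9,10):dx=-3,dy=+2->D
Step 2: C = 30, D = 15, total pairs = 45.
Step 3: tau = (C - D)/(n(n-1)/2) = (30 - 15)/45 = 0.333333.
Step 4: Exact two-sided p-value (enumerate n! = 3628800 permutations of y under H0): p = 0.216373.
Step 5: alpha = 0.1. fail to reject H0.

tau_b = 0.3333 (C=30, D=15), p = 0.216373, fail to reject H0.


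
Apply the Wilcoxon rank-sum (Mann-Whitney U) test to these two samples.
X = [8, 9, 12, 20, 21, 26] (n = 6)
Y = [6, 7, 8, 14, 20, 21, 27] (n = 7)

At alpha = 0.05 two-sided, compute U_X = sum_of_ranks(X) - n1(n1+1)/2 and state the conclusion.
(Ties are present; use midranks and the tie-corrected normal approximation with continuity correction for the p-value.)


Step 1: Combine and sort all 13 observations; assign midranks.
sorted (value, group): (6,Y), (7,Y), (8,X), (8,Y), (9,X), (12,X), (14,Y), (20,X), (20,Y), (21,X), (21,Y), (26,X), (27,Y)
ranks: 6->1, 7->2, 8->3.5, 8->3.5, 9->5, 12->6, 14->7, 20->8.5, 20->8.5, 21->10.5, 21->10.5, 26->12, 27->13
Step 2: Rank sum for X: R1 = 3.5 + 5 + 6 + 8.5 + 10.5 + 12 = 45.5.
Step 3: U_X = R1 - n1(n1+1)/2 = 45.5 - 6*7/2 = 45.5 - 21 = 24.5.
       U_Y = n1*n2 - U_X = 42 - 24.5 = 17.5.
Step 4: Ties are present, so use the tie-corrected normal approximation (with continuity correction) for the p-value.
Step 5: p-value = 0.666942; compare to alpha = 0.05. fail to reject H0.

U_X = 24.5, p = 0.666942, fail to reject H0 at alpha = 0.05.


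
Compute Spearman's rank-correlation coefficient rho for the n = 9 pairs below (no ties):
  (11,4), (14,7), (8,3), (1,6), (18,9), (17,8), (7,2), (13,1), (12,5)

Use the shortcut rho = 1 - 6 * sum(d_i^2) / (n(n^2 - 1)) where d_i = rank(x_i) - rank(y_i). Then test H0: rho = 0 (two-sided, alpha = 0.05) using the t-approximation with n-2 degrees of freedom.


Step 1: Rank x and y separately (midranks; no ties here).
rank(x): 11->4, 14->7, 8->3, 1->1, 18->9, 17->8, 7->2, 13->6, 12->5
rank(y): 4->4, 7->7, 3->3, 6->6, 9->9, 8->8, 2->2, 1->1, 5->5
Step 2: d_i = R_x(i) - R_y(i); compute d_i^2.
  (4-4)^2=0, (7-7)^2=0, (3-3)^2=0, (1-6)^2=25, (9-9)^2=0, (8-8)^2=0, (2-2)^2=0, (6-1)^2=25, (5-5)^2=0
sum(d^2) = 50.
Step 3: rho = 1 - 6*50 / (9*(9^2 - 1)) = 1 - 300/720 = 0.583333.
Step 4: Under H0, t = rho * sqrt((n-2)/(1-rho^2)) = 1.9001 ~ t(7).
Step 5: Two-sided p-value from the t-distribution with 7 df = 0.099186.
Step 6: alpha = 0.05. fail to reject H0.

rho = 0.5833, p = 0.099186, fail to reject H0 at alpha = 0.05.


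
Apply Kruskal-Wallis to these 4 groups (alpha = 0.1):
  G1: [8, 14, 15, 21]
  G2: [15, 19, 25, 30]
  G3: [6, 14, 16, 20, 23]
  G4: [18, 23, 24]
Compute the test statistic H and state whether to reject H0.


Step 1: Combine all N = 16 observations and assign midranks.
sorted (value, group, rank): (6,G3,1), (8,G1,2), (14,G1,3.5), (14,G3,3.5), (15,G1,5.5), (15,G2,5.5), (16,G3,7), (18,G4,8), (19,G2,9), (20,G3,10), (21,G1,11), (23,G3,12.5), (23,G4,12.5), (24,G4,14), (25,G2,15), (30,G2,16)
Step 2: Sum ranks within each group.
R_1 = 22 (n_1 = 4)
R_2 = 45.5 (n_2 = 4)
R_3 = 34 (n_3 = 5)
R_4 = 34.5 (n_4 = 3)
Step 3: H = 12/(N(N+1)) * sum(R_i^2/n_i) - 3(N+1)
     = 12/(16*17) * (22^2/4 + 45.5^2/4 + 34^2/5 + 34.5^2/3) - 3*17
     = 0.044118 * 1266.51 - 51
     = 4.875551.
Step 4: Ties present; correction factor C = 1 - 18/(16^3 - 16) = 0.995588. Corrected H = 4.875551 / 0.995588 = 4.897157.
Step 5: Under H0, H ~ chi^2(3); p-value = 0.179485.
Step 6: alpha = 0.1. fail to reject H0.

H = 4.8972, df = 3, p = 0.179485, fail to reject H0.


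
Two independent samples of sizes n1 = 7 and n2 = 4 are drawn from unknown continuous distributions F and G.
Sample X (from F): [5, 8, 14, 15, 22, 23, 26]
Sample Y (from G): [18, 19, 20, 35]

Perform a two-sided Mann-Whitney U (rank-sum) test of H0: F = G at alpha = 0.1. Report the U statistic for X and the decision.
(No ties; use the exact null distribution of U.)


Step 1: Combine and sort all 11 observations; assign midranks.
sorted (value, group): (5,X), (8,X), (14,X), (15,X), (18,Y), (19,Y), (20,Y), (22,X), (23,X), (26,X), (35,Y)
ranks: 5->1, 8->2, 14->3, 15->4, 18->5, 19->6, 20->7, 22->8, 23->9, 26->10, 35->11
Step 2: Rank sum for X: R1 = 1 + 2 + 3 + 4 + 8 + 9 + 10 = 37.
Step 3: U_X = R1 - n1(n1+1)/2 = 37 - 7*8/2 = 37 - 28 = 9.
       U_Y = n1*n2 - U_X = 28 - 9 = 19.
Step 4: No ties, so the exact null distribution of U (based on enumerating the C(11,7) = 330 equally likely rank assignments) gives the two-sided p-value.
Step 5: p-value = 0.412121; compare to alpha = 0.1. fail to reject H0.

U_X = 9, p = 0.412121, fail to reject H0 at alpha = 0.1.


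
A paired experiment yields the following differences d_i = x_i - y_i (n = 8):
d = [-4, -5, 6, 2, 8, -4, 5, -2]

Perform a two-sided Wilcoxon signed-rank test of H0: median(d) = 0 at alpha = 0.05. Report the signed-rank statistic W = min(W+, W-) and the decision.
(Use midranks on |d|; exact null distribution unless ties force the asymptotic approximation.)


Step 1: Drop any zero differences (none here) and take |d_i|.
|d| = [4, 5, 6, 2, 8, 4, 5, 2]
Step 2: Midrank |d_i| (ties get averaged ranks).
ranks: |4|->3.5, |5|->5.5, |6|->7, |2|->1.5, |8|->8, |4|->3.5, |5|->5.5, |2|->1.5
Step 3: Attach original signs; sum ranks with positive sign and with negative sign.
W+ = 7 + 1.5 + 8 + 5.5 = 22
W- = 3.5 + 5.5 + 3.5 + 1.5 = 14
(Check: W+ + W- = 36 should equal n(n+1)/2 = 36.)
Step 4: Test statistic W = min(W+, W-) = 14.
Step 5: Ties in |d|, so use the tie-corrected normal approximation.
        E[W] = n(n+1)/4 = 8*9/4 = 18.
        Tie groups: |d|=2 (t=2), |d|=4 (t=2), |d|=5 (t=2); sum(t^3 - t) = 18.
        Var[W] = n(n+1)(2n+1)/24 - sum(t^3-t)/48 = 1224/24 - 18/48 = 50.625.
        z = (W - E[W]) / sqrt(Var[W]) = (14 - 18) / 7.1151 = -0.5622.
        Two-sided p = 2*Phi(z) = 0.573992.
Step 6: alpha = 0.05. fail to reject H0.

W+ = 22, W- = 14, W = min = 14, p = 0.573992, fail to reject H0.


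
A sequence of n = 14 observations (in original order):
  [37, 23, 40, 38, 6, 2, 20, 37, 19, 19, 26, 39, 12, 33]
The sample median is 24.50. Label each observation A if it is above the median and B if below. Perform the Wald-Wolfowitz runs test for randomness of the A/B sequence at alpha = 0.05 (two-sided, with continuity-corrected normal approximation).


Step 1: Compute median = 24.50; label A = above, B = below.
Labels in order: ABAABBBABBAABA  (n_A = 7, n_B = 7)
Step 2: Count runs R = 9.
Step 3: Under H0 (random ordering), E[R] = 2*n_A*n_B/(n_A+n_B) + 1 = 2*7*7/14 + 1 = 8.0000.
        Var[R] = 2*n_A*n_B*(2*n_A*n_B - n_A - n_B) / ((n_A+n_B)^2 * (n_A+n_B-1)) = 8232/2548 = 3.2308.
        SD[R] = 1.7974.
Step 4: Continuity-corrected z = (R - 0.5 - E[R]) / SD[R] = (9 - 0.5 - 8.0000) / 1.7974 = 0.2782.
Step 5: Two-sided p-value via normal approximation = 2*(1 - Phi(|z|)) = 0.780879.
Step 6: alpha = 0.05. fail to reject H0.

R = 9, z = 0.2782, p = 0.780879, fail to reject H0.


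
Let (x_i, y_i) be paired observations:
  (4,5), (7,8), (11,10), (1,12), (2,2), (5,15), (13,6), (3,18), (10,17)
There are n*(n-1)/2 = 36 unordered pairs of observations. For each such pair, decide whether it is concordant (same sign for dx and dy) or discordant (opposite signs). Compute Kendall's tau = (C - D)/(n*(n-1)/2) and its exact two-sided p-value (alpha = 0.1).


Step 1: Enumerate the 36 unordered pairs (i,j) with i<j and classify each by sign(x_j-x_i) * sign(y_j-y_i).
  (1,2):dx=+3,dy=+3->C; (1,3):dx=+7,dy=+5->C; (1,4):dx=-3,dy=+7->D; (1,5):dx=-2,dy=-3->C
  (1,6):dx=+1,dy=+10->C; (1,7):dx=+9,dy=+1->C; (1,8):dx=-1,dy=+13->D; (1,9):dx=+6,dy=+12->C
  (2,3):dx=+4,dy=+2->C; (2,4):dx=-6,dy=+4->D; (2,5):dx=-5,dy=-6->C; (2,6):dx=-2,dy=+7->D
  (2,7):dx=+6,dy=-2->D; (2,8):dx=-4,dy=+10->D; (2,9):dx=+3,dy=+9->C; (3,4):dx=-10,dy=+2->D
  (3,5):dx=-9,dy=-8->C; (3,6):dx=-6,dy=+5->D; (3,7):dx=+2,dy=-4->D; (3,8):dx=-8,dy=+8->D
  (3,9):dx=-1,dy=+7->D; (4,5):dx=+1,dy=-10->D; (4,6):dx=+4,dy=+3->C; (4,7):dx=+12,dy=-6->D
  (4,8):dx=+2,dy=+6->C; (4,9):dx=+9,dy=+5->C; (5,6):dx=+3,dy=+13->C; (5,7):dx=+11,dy=+4->C
  (5,8):dx=+1,dy=+16->C; (5,9):dx=+8,dy=+15->C; (6,7):dx=+8,dy=-9->D; (6,8):dx=-2,dy=+3->D
  (6,9):dx=+5,dy=+2->C; (7,8):dx=-10,dy=+12->D; (7,9):dx=-3,dy=+11->D; (8,9):dx=+7,dy=-1->D
Step 2: C = 18, D = 18, total pairs = 36.
Step 3: tau = (C - D)/(n(n-1)/2) = (18 - 18)/36 = 0.000000.
Step 4: Exact two-sided p-value (enumerate n! = 362880 permutations of y under H0): p = 1.000000.
Step 5: alpha = 0.1. fail to reject H0.

tau_b = 0.0000 (C=18, D=18), p = 1.000000, fail to reject H0.


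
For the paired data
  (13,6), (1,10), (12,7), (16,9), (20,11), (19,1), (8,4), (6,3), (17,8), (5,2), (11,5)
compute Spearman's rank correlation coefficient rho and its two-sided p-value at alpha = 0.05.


Step 1: Rank x and y separately (midranks; no ties here).
rank(x): 13->7, 1->1, 12->6, 16->8, 20->11, 19->10, 8->4, 6->3, 17->9, 5->2, 11->5
rank(y): 6->6, 10->10, 7->7, 9->9, 11->11, 1->1, 4->4, 3->3, 8->8, 2->2, 5->5
Step 2: d_i = R_x(i) - R_y(i); compute d_i^2.
  (7-6)^2=1, (1-10)^2=81, (6-7)^2=1, (8-9)^2=1, (11-11)^2=0, (10-1)^2=81, (4-4)^2=0, (3-3)^2=0, (9-8)^2=1, (2-2)^2=0, (5-5)^2=0
sum(d^2) = 166.
Step 3: rho = 1 - 6*166 / (11*(11^2 - 1)) = 1 - 996/1320 = 0.245455.
Step 4: Under H0, t = rho * sqrt((n-2)/(1-rho^2)) = 0.7596 ~ t(9).
Step 5: Two-sided p-value from the t-distribution with 9 df = 0.466922.
Step 6: alpha = 0.05. fail to reject H0.

rho = 0.2455, p = 0.466922, fail to reject H0 at alpha = 0.05.


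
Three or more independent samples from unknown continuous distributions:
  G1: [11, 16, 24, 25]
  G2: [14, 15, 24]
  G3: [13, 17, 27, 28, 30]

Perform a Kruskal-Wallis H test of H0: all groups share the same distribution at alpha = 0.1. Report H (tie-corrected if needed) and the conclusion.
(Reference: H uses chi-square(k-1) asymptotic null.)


Step 1: Combine all N = 12 observations and assign midranks.
sorted (value, group, rank): (11,G1,1), (13,G3,2), (14,G2,3), (15,G2,4), (16,G1,5), (17,G3,6), (24,G1,7.5), (24,G2,7.5), (25,G1,9), (27,G3,10), (28,G3,11), (30,G3,12)
Step 2: Sum ranks within each group.
R_1 = 22.5 (n_1 = 4)
R_2 = 14.5 (n_2 = 3)
R_3 = 41 (n_3 = 5)
Step 3: H = 12/(N(N+1)) * sum(R_i^2/n_i) - 3(N+1)
     = 12/(12*13) * (22.5^2/4 + 14.5^2/3 + 41^2/5) - 3*13
     = 0.076923 * 532.846 - 39
     = 1.988141.
Step 4: Ties present; correction factor C = 1 - 6/(12^3 - 12) = 0.996503. Corrected H = 1.988141 / 0.996503 = 1.995117.
Step 5: Under H0, H ~ chi^2(2); p-value = 0.368779.
Step 6: alpha = 0.1. fail to reject H0.

H = 1.9951, df = 2, p = 0.368779, fail to reject H0.
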